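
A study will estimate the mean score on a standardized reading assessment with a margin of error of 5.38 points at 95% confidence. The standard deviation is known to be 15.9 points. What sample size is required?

34

For a mean, the margin of error is E = z·σ/√n, so n = (zσ/E)².
At 95% confidence, z = 1.960.
n = (1.960 × 15.9 / 5.38)² = 33.55
Round up: n = 34.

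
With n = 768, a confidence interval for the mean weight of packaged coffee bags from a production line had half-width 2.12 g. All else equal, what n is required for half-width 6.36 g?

86

Margin of error scales as 1/√n, so n₂ = n₁·(E₁/E₂)².
n₂ = 768 × (2.12/6.36)² = 768 × 0.1111 = 85.32
Round up: n₂ = 86.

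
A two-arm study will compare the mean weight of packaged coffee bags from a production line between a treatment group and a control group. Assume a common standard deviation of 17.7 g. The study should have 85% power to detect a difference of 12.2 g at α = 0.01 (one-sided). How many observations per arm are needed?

For two equal groups, n per group = 2·((z_α + z_β)·σ/δ)².
z_α = 2.326; z_β = 1.036 (power 85%).
n = 2 × (3.362 × 17.7 / 12.2)² = 2 × 23.79 = 47.58
Round up: n = 48 per group.

48 per group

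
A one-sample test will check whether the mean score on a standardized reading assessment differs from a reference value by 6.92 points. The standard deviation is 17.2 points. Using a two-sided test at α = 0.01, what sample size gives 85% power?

For a one-sample z-test, n = ((z_{α/2} + z_β)·σ/δ)².
z_{α/2} = 2.576 (two-sided α = 0.01); z_β = 1.036 (power 85% → β = 0.15).
n = (3.612 × 17.2 / 6.92)² = 80.60
Round up: n = 81.

81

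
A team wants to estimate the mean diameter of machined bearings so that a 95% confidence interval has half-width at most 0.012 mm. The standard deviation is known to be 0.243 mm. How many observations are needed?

For a mean, the margin of error is E = z·σ/√n, so n = (zσ/E)².
At 95% confidence, z = 1.960.
n = (1.960 × 0.243 / 0.012)² = 1575.30
Round up: n = 1576.

1576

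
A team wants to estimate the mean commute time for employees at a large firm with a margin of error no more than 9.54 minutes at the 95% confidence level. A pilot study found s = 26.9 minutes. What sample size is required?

For a mean, the margin of error is E = z·σ/√n, so n = (zσ/E)².
At 95% confidence, z = 1.960.
n = (1.960 × 26.9 / 9.54)² = 30.54
Round up: n = 31.

31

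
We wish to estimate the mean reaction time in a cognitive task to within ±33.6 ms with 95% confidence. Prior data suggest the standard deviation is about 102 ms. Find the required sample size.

36

For a mean, the margin of error is E = z·σ/√n, so n = (zσ/E)².
At 95% confidence, z = 1.960.
n = (1.960 × 102 / 33.6)² = 35.40
Round up: n = 36.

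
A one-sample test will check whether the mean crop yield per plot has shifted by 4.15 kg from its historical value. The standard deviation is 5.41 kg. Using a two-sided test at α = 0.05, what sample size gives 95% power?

23

For a one-sample z-test, n = ((z_{α/2} + z_β)·σ/δ)².
z_{α/2} = 1.960 (two-sided α = 0.05); z_β = 1.645 (power 95% → β = 0.05).
n = (3.605 × 5.41 / 4.15)² = 22.09
Round up: n = 23.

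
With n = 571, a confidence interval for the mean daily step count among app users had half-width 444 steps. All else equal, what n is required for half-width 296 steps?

1285

Margin of error scales as 1/√n, so n₂ = n₁·(E₁/E₂)².
n₂ = 571 × (444/296)² = 571 × 2.25 = 1284.75
Round up: n₂ = 1285.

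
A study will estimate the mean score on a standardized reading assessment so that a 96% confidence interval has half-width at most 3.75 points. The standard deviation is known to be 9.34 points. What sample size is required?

n = 27

For a mean, the margin of error is E = z·σ/√n, so n = (zσ/E)².
At 96% confidence, z = 2.054.
n = (2.054 × 9.34 / 3.75)² = 26.17
Round up: n = 27.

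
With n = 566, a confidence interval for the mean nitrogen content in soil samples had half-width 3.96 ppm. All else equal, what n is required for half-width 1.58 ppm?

Margin of error scales as 1/√n, so n₂ = n₁·(E₁/E₂)².
n₂ = 566 × (3.96/1.58)² = 566 × 6.282 = 3555.61
Round up: n₂ = 3556.

3556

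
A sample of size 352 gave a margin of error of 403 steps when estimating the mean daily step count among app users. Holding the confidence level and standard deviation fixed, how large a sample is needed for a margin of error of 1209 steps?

Margin of error scales as 1/√n, so n₂ = n₁·(E₁/E₂)².
n₂ = 352 × (403/1209)² = 352 × 0.1111 = 39.11
Round up: n₂ = 40.

40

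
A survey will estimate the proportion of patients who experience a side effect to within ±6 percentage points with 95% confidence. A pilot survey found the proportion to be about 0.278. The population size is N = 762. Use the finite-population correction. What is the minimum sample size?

For a proportion with margin E = 0.06 at 95% confidence, z = 1.960.
n = p̂(1−p̂)(z/E)² = 0.278 × 0.722 × (1.960/0.06)² = 214.19 — call this n₀.
Finite-population correction with N = 762: n = n₀ / (1 + (n₀−1)/N) = 214.19 / 1.28 = 167.34
Round up: n = 168.

168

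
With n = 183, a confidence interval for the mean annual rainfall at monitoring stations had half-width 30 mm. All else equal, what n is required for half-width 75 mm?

n = 30

Margin of error scales as 1/√n, so n₂ = n₁·(E₁/E₂)².
n₂ = 183 × (30/75)² = 183 × 0.16 = 29.28
Round up: n₂ = 30.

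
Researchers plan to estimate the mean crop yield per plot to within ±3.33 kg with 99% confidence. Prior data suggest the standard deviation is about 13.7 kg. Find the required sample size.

113

For a mean, the margin of error is E = z·σ/√n, so n = (zσ/E)².
At 99% confidence, z = 2.576.
n = (2.576 × 13.7 / 3.33)² = 112.32
Round up: n = 113.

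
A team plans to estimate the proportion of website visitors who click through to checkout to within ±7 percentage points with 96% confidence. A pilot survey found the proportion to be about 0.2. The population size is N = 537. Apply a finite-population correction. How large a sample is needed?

110

For a proportion with margin E = 0.07 at 96% confidence, z = 2.054.
n = p̂(1−p̂)(z/E)² = 0.2 × 0.8 × (2.054/0.07)² = 137.76 — call this n₀.
Finite-population correction with N = 537: n = n₀ / (1 + (n₀−1)/N) = 137.76 / 1.255 = 109.77
Round up: n = 110.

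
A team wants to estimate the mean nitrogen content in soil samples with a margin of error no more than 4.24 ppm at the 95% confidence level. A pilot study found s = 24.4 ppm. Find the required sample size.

n = 128

For a mean, the margin of error is E = z·σ/√n, so n = (zσ/E)².
At 95% confidence, z = 1.960.
n = (1.960 × 24.4 / 4.24)² = 127.22
Round up: n = 128.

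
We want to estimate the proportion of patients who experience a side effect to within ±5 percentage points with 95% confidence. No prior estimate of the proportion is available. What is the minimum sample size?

385

For a proportion with margin E = 0.05 at 95% confidence, z = 1.960.
With no prior estimate, use p = 0.5, which maximizes p(1−p) at 0.25.
n = 0.25 × (z/E)² = 0.25 × (1.960/0.05)² = 384.16
Round up: n = 385.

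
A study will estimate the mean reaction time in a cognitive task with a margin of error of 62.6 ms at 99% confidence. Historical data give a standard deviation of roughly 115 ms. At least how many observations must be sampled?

For a mean, the margin of error is E = z·σ/√n, so n = (zσ/E)².
At 99% confidence, z = 2.576.
n = (2.576 × 115 / 62.6)² = 22.39
Round up: n = 23.

n = 23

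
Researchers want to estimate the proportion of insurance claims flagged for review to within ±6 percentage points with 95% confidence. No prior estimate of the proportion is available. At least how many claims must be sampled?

For a proportion with margin E = 0.06 at 95% confidence, z = 1.960.
With no prior estimate, use p = 0.5, which maximizes p(1−p) at 0.25.
n = 0.25 × (z/E)² = 0.25 × (1.960/0.06)² = 266.78
Round up: n = 267.

n = 267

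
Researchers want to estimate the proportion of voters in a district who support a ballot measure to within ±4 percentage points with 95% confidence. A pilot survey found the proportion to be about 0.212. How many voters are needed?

402

For a proportion with margin E = 0.04 at 95% confidence, z = 1.960.
n = p̂(1−p̂)(z/E)² = 0.212 × 0.788 × (1.960/0.04)² = 401.10
Round up: n = 402.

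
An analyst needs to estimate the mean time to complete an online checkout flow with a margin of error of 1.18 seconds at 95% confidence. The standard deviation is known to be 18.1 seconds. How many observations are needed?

For a mean, the margin of error is E = z·σ/√n, so n = (zσ/E)².
At 95% confidence, z = 1.960.
n = (1.960 × 18.1 / 1.18)² = 903.87
Round up: n = 904.

904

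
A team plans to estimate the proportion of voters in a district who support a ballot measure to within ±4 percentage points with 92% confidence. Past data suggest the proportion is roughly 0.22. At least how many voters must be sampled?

n = 329

For a proportion with margin E = 0.04 at 92% confidence, z = 1.751.
n = p̂(1−p̂)(z/E)² = 0.22 × 0.78 × (1.751/0.04)² = 328.83
Round up: n = 329.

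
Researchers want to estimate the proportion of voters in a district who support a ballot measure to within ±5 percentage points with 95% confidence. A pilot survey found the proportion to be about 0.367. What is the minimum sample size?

357

For a proportion with margin E = 0.05 at 95% confidence, z = 1.960.
n = p̂(1−p̂)(z/E)² = 0.367 × 0.633 × (1.960/0.05)² = 356.98
Round up: n = 357.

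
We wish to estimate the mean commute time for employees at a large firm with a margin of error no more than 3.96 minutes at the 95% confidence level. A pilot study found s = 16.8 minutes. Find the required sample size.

70

For a mean, the margin of error is E = z·σ/√n, so n = (zσ/E)².
At 95% confidence, z = 1.960.
n = (1.960 × 16.8 / 3.96)² = 69.14
Round up: n = 70.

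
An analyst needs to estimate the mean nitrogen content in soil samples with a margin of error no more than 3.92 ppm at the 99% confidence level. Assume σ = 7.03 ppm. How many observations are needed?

For a mean, the margin of error is E = z·σ/√n, so n = (zσ/E)².
At 99% confidence, z = 2.576.
n = (2.576 × 7.03 / 3.92)² = 21.34
Round up: n = 22.

n = 22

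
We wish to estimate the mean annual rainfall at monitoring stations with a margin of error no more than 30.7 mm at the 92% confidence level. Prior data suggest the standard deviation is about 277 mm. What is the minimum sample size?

For a mean, the margin of error is E = z·σ/√n, so n = (zσ/E)².
At 92% confidence, z = 1.751.
n = (1.751 × 277 / 30.7)² = 249.61
Round up: n = 250.

250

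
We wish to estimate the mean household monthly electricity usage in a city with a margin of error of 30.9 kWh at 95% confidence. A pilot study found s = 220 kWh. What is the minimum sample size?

For a mean, the margin of error is E = z·σ/√n, so n = (zσ/E)².
At 95% confidence, z = 1.960.
n = (1.960 × 220 / 30.9)² = 194.73
Round up: n = 195.

195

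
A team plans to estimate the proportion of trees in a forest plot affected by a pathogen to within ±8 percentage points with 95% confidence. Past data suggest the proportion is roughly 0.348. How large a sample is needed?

137

For a proportion with margin E = 0.08 at 95% confidence, z = 1.960.
n = p̂(1−p̂)(z/E)² = 0.348 × 0.652 × (1.960/0.08)² = 136.19
Round up: n = 137.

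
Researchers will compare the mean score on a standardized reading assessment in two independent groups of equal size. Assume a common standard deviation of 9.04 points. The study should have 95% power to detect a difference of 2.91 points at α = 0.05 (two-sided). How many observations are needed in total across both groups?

502 total

For two equal groups, n per group = 2·((z_{α/2} + z_β)·σ/δ)².
z_{α/2} = 1.960; z_β = 1.645 (power 95%).
n = 2 × (3.605 × 9.04 / 2.91)² = 2 × 125.42 = 250.84
Round up: n = 251 per group.
Total across both groups: 2 × 251 = 502.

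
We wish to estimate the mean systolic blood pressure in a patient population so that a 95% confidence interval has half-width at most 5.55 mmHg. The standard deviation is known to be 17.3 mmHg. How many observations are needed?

38

For a mean, the margin of error is E = z·σ/√n, so n = (zσ/E)².
At 95% confidence, z = 1.960.
n = (1.960 × 17.3 / 5.55)² = 37.33
Round up: n = 38.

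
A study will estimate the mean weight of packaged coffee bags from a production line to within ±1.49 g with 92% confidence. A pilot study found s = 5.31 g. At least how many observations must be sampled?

39

For a mean, the margin of error is E = z·σ/√n, so n = (zσ/E)².
At 92% confidence, z = 1.751.
n = (1.751 × 5.31 / 1.49)² = 38.94
Round up: n = 39.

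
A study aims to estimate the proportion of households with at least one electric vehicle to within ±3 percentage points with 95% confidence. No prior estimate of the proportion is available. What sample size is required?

For a proportion with margin E = 0.03 at 95% confidence, z = 1.960.
With no prior estimate, use p = 0.5, which maximizes p(1−p) at 0.25.
n = 0.25 × (z/E)² = 0.25 × (1.960/0.03)² = 1067.11
Round up: n = 1068.

1068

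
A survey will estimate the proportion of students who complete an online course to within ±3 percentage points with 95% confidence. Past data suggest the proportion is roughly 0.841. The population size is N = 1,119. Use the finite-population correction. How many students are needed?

For a proportion with margin E = 0.03 at 95% confidence, z = 1.960.
n = p̂(1−p̂)(z/E)² = 0.841 × 0.159 × (1.960/0.03)² = 570.77 — call this n₀.
Finite-population correction with N = 1,119: n = n₀ / (1 + (n₀−1)/N) = 570.77 / 1.509 = 378.24
Round up: n = 379.

n = 379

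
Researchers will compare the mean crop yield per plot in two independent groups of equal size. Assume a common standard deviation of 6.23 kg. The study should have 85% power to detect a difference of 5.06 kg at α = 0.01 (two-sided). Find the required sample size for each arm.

For two equal groups, n per group = 2·((z_{α/2} + z_β)·σ/δ)².
z_{α/2} = 2.576; z_β = 1.036 (power 85%).
n = 2 × (3.612 × 6.23 / 5.06)² = 2 × 19.78 = 39.56
Round up: n = 40 per group.

40 per group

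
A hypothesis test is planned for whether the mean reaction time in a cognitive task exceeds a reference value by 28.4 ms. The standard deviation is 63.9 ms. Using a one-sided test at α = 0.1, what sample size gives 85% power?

For a one-sample z-test, n = ((z_α + z_β)·σ/δ)².
z_α = 1.282 (one-sided α = 0.1); z_β = 1.036 (power 85% → β = 0.15).
n = (2.318 × 63.9 / 28.4)² = 27.20
Round up: n = 28.

28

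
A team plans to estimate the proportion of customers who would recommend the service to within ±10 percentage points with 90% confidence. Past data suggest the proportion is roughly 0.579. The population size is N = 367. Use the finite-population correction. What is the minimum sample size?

For a proportion with margin E = 0.1 at 90% confidence, z = 1.645.
n = p̂(1−p̂)(z/E)² = 0.579 × 0.421 × (1.645/0.1)² = 65.96 — call this n₀.
Finite-population correction with N = 367: n = n₀ / (1 + (n₀−1)/N) = 65.96 / 1.177 = 56.04
Round up: n = 57.

n = 57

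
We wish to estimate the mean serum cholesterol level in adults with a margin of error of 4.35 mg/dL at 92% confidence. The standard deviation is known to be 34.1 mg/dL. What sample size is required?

189

For a mean, the margin of error is E = z·σ/√n, so n = (zσ/E)².
At 92% confidence, z = 1.751.
n = (1.751 × 34.1 / 4.35)² = 188.41
Round up: n = 189.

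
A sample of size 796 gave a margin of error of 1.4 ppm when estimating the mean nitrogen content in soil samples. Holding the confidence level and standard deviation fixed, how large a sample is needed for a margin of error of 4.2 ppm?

Margin of error scales as 1/√n, so n₂ = n₁·(E₁/E₂)².
n₂ = 796 × (1.4/4.2)² = 796 × 0.1111 = 88.44
Round up: n₂ = 89.

89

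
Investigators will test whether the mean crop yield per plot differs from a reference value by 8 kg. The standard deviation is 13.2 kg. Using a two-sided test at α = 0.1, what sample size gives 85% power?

For a one-sample z-test, n = ((z_{α/2} + z_β)·σ/δ)².
z_{α/2} = 1.645 (two-sided α = 0.1); z_β = 1.036 (power 85% → β = 0.15).
n = (2.681 × 13.2 / 8)² = 19.57
Round up: n = 20.

20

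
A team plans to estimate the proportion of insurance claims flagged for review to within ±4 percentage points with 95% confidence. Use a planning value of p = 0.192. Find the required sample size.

For a proportion with margin E = 0.04 at 95% confidence, z = 1.960.
n = p̂(1−p̂)(z/E)² = 0.192 × 0.808 × (1.960/0.04)² = 372.48
Round up: n = 373.

373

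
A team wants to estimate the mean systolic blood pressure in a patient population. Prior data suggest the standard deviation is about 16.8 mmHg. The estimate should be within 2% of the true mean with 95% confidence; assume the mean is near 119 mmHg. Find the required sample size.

192

For a mean, the margin of error is E = z·σ/√n, so n = (zσ/E)².
At 95% confidence, z = 1.960.
E = 2% of 119 = 2.38 mmHg.
n = (1.960 × 16.8 / 2.38)² = 191.42
Round up: n = 192.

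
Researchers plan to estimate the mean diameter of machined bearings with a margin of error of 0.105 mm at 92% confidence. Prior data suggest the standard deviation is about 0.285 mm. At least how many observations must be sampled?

For a mean, the margin of error is E = z·σ/√n, so n = (zσ/E)².
At 92% confidence, z = 1.751.
n = (1.751 × 0.285 / 0.105)² = 22.59
Round up: n = 23.

23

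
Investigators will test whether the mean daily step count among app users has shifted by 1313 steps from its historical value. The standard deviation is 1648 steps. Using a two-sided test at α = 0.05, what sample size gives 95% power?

For a one-sample z-test, n = ((z_{α/2} + z_β)·σ/δ)².
z_{α/2} = 1.960 (two-sided α = 0.05); z_β = 1.645 (power 95% → β = 0.05).
n = (3.605 × 1648 / 1313)² = 20.47
Round up: n = 21.

21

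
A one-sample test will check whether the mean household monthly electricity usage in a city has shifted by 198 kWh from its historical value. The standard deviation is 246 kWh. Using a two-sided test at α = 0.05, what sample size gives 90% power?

n = 17

For a one-sample z-test, n = ((z_{α/2} + z_β)·σ/δ)².
z_{α/2} = 1.960 (two-sided α = 0.05); z_β = 1.282 (power 90% → β = 0.1).
n = (3.242 × 246 / 198)² = 16.22
Round up: n = 17.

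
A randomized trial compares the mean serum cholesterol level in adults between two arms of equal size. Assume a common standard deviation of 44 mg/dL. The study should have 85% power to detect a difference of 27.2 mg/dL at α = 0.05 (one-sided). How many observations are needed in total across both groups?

For two equal groups, n per group = 2·((z_α + z_β)·σ/δ)².
z_α = 1.645; z_β = 1.036 (power 85%).
n = 2 × (2.681 × 44 / 27.2)² = 2 × 18.81 = 37.62
Round up: n = 38 per group.
Total across both groups: 2 × 38 = 76.

76 total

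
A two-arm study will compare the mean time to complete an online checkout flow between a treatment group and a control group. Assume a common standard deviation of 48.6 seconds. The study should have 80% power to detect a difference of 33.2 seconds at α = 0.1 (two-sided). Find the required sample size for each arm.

For two equal groups, n per group = 2·((z_{α/2} + z_β)·σ/δ)².
z_{α/2} = 1.645; z_β = 0.842 (power 80%).
n = 2 × (2.487 × 48.6 / 33.2)² = 2 × 13.25 = 26.50
Round up: n = 27 per group.

27 per group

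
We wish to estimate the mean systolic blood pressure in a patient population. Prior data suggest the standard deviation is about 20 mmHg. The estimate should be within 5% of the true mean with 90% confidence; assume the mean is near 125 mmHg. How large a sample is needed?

28

For a mean, the margin of error is E = z·σ/√n, so n = (zσ/E)².
At 90% confidence, z = 1.645.
E = 5% of 125 = 6.25 mmHg.
n = (1.645 × 20 / 6.25)² = 27.71
Round up: n = 28.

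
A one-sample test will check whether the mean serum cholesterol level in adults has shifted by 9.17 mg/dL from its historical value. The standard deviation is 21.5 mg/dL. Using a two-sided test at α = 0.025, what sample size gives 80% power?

For a one-sample z-test, n = ((z_{α/2} + z_β)·σ/δ)².
z_{α/2} = 2.241 (two-sided α = 0.025); z_β = 0.842 (power 80% → β = 0.2).
n = (3.083 × 21.5 / 9.17)² = 52.25
Round up: n = 53.

53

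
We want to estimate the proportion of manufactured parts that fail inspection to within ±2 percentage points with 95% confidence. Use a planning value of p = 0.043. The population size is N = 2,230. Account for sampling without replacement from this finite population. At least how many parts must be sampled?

n = 336

For a proportion with margin E = 0.02 at 95% confidence, z = 1.960.
n = p̂(1−p̂)(z/E)² = 0.043 × 0.957 × (1.960/0.02)² = 395.21 — call this n₀.
Finite-population correction with N = 2,230: n = n₀ / (1 + (n₀−1)/N) = 395.21 / 1.177 = 335.78
Round up: n = 336.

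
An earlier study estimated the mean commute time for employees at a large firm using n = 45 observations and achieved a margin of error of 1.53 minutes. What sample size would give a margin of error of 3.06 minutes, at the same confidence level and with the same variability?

Margin of error scales as 1/√n, so n₂ = n₁·(E₁/E₂)².
n₂ = 45 × (1.53/3.06)² = 45 × 0.25 = 11.25
Round up: n₂ = 12.

12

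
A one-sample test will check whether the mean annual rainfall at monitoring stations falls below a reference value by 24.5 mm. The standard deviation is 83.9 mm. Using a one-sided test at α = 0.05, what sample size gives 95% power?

n = 127

For a one-sample z-test, n = ((z_α + z_β)·σ/δ)².
z_α = 1.645 (one-sided α = 0.05); z_β = 1.645 (power 95% → β = 0.05).
n = (3.290 × 83.9 / 24.5)² = 126.94
Round up: n = 127.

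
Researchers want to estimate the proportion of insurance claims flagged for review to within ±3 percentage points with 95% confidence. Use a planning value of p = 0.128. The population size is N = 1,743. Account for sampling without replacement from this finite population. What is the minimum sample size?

n = 375

For a proportion with margin E = 0.03 at 95% confidence, z = 1.960.
n = p̂(1−p̂)(z/E)² = 0.128 × 0.872 × (1.960/0.03)² = 476.43 — call this n₀.
Finite-population correction with N = 1,743: n = n₀ / (1 + (n₀−1)/N) = 476.43 / 1.273 = 374.26
Round up: n = 375.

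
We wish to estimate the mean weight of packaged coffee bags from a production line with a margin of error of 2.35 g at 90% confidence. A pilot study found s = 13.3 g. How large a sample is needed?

For a mean, the margin of error is E = z·σ/√n, so n = (zσ/E)².
At 90% confidence, z = 1.645.
n = (1.645 × 13.3 / 2.35)² = 86.68
Round up: n = 87.

87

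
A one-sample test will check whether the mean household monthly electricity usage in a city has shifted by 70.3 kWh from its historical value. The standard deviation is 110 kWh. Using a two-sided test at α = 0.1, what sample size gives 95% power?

27

For a one-sample z-test, n = ((z_{α/2} + z_β)·σ/δ)².
z_{α/2} = 1.645 (two-sided α = 0.1); z_β = 1.645 (power 95% → β = 0.05).
n = (3.290 × 110 / 70.3)² = 26.50
Round up: n = 27.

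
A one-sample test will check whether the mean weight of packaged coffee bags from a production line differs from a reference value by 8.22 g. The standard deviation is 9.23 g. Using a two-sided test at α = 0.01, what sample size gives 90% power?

19

For a one-sample z-test, n = ((z_{α/2} + z_β)·σ/δ)².
z_{α/2} = 2.576 (two-sided α = 0.01); z_β = 1.282 (power 90% → β = 0.1).
n = (3.858 × 9.23 / 8.22)² = 18.77
Round up: n = 19.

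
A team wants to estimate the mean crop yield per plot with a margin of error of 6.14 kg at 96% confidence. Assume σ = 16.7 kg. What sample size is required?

For a mean, the margin of error is E = z·σ/√n, so n = (zσ/E)².
At 96% confidence, z = 2.054.
n = (2.054 × 16.7 / 6.14)² = 31.21
Round up: n = 32.

32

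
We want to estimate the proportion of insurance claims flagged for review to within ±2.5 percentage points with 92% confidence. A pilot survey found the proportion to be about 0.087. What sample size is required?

390

For a proportion with margin E = 0.025 at 92% confidence, z = 1.751.
n = p̂(1−p̂)(z/E)² = 0.087 × 0.913 × (1.751/0.025)² = 389.66
Round up: n = 390.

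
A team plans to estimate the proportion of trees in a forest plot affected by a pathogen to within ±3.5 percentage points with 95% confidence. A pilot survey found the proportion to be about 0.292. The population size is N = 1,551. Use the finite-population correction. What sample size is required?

458

For a proportion with margin E = 0.035 at 95% confidence, z = 1.960.
n = p̂(1−p̂)(z/E)² = 0.292 × 0.708 × (1.960/0.035)² = 648.32 — call this n₀.
Finite-population correction with N = 1,551: n = n₀ / (1 + (n₀−1)/N) = 648.32 / 1.417 = 457.53
Round up: n = 458.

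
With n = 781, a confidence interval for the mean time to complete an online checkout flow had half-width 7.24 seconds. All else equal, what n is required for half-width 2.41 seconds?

7049

Margin of error scales as 1/√n, so n₂ = n₁·(E₁/E₂)².
n₂ = 781 × (7.24/2.41)² = 781 × 9.025 = 7048.53
Round up: n₂ = 7049.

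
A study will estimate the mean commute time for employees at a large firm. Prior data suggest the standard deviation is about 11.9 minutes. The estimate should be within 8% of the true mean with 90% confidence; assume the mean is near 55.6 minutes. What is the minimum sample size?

For a mean, the margin of error is E = z·σ/√n, so n = (zσ/E)².
At 90% confidence, z = 1.645.
E = 8% of 55.6 = 4.448 minutes.
n = (1.645 × 11.9 / 4.448)² = 19.37
Round up: n = 20.

20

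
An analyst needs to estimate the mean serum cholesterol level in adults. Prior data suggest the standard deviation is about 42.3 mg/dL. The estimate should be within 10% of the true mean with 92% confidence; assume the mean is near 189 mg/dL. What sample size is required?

16

For a mean, the margin of error is E = z·σ/√n, so n = (zσ/E)².
At 92% confidence, z = 1.751.
E = 10% of 189 = 18.9 mg/dL.
n = (1.751 × 42.3 / 18.9)² = 15.36
Round up: n = 16.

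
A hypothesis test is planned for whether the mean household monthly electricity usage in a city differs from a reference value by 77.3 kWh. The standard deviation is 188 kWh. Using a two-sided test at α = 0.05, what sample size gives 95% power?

77

For a one-sample z-test, n = ((z_{α/2} + z_β)·σ/δ)².
z_{α/2} = 1.960 (two-sided α = 0.05); z_β = 1.645 (power 95% → β = 0.05).
n = (3.605 × 188 / 77.3)² = 76.87
Round up: n = 77.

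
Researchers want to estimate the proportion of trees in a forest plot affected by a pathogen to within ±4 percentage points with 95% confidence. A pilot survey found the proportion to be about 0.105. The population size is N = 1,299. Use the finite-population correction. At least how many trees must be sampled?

For a proportion with margin E = 0.04 at 95% confidence, z = 1.960.
n = p̂(1−p̂)(z/E)² = 0.105 × 0.895 × (1.960/0.04)² = 225.63 — call this n₀.
Finite-population correction with N = 1,299: n = n₀ / (1 + (n₀−1)/N) = 225.63 / 1.173 = 192.35
Round up: n = 193.

193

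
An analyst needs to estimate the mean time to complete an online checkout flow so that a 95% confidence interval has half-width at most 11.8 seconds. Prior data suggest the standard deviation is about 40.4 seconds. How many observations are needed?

For a mean, the margin of error is E = z·σ/√n, so n = (zσ/E)².
At 95% confidence, z = 1.960.
n = (1.960 × 40.4 / 11.8)² = 45.03
Round up: n = 46.

n = 46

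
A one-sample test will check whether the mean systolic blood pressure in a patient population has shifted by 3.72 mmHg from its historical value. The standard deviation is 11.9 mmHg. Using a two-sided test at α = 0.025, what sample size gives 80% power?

For a one-sample z-test, n = ((z_{α/2} + z_β)·σ/δ)².
z_{α/2} = 2.241 (two-sided α = 0.025); z_β = 0.842 (power 80% → β = 0.2).
n = (3.083 × 11.9 / 3.72)² = 97.26
Round up: n = 98.

98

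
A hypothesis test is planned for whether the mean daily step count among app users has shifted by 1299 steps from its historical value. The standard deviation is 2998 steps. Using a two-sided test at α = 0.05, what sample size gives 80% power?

n = 42

For a one-sample z-test, n = ((z_{α/2} + z_β)·σ/δ)².
z_{α/2} = 1.960 (two-sided α = 0.05); z_β = 0.842 (power 80% → β = 0.2).
n = (2.802 × 2998 / 1299)² = 41.82
Round up: n = 42.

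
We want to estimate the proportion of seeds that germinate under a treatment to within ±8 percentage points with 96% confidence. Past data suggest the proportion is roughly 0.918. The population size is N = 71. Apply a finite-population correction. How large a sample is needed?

30

For a proportion with margin E = 0.08 at 96% confidence, z = 2.054.
n = p̂(1−p̂)(z/E)² = 0.918 × 0.082 × (2.054/0.08)² = 49.62 — call this n₀.
Finite-population correction with N = 71: n = n₀ / (1 + (n₀−1)/N) = 49.62 / 1.685 = 29.45
Round up: n = 30.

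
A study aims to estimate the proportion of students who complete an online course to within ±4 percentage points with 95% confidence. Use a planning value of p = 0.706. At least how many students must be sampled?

499

For a proportion with margin E = 0.04 at 95% confidence, z = 1.960.
n = p̂(1−p̂)(z/E)² = 0.706 × 0.294 × (1.960/0.04)² = 498.36
Round up: n = 499.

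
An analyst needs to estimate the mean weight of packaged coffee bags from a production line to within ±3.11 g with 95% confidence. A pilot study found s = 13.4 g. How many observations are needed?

For a mean, the margin of error is E = z·σ/√n, so n = (zσ/E)².
At 95% confidence, z = 1.960.
n = (1.960 × 13.4 / 3.11)² = 71.32
Round up: n = 72.

72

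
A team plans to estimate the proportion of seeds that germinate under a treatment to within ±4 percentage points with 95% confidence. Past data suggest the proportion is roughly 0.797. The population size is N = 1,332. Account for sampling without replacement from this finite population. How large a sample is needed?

For a proportion with margin E = 0.04 at 95% confidence, z = 1.960.
n = p̂(1−p̂)(z/E)² = 0.797 × 0.203 × (1.960/0.04)² = 388.46 — call this n₀.
Finite-population correction with N = 1,332: n = n₀ / (1 + (n₀−1)/N) = 388.46 / 1.291 = 300.90
Round up: n = 301.

301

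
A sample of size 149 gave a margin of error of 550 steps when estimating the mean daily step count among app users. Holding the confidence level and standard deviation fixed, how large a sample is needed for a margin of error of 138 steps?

Margin of error scales as 1/√n, so n₂ = n₁·(E₁/E₂)².
n₂ = 149 × (550/138)² = 149 × 15.88 = 2366.12
Round up: n₂ = 2367.

2367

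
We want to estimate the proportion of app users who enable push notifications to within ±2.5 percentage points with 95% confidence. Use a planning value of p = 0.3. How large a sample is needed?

n = 1291

For a proportion with margin E = 0.025 at 95% confidence, z = 1.960.
n = p̂(1−p̂)(z/E)² = 0.3 × 0.7 × (1.960/0.025)² = 1290.78
Round up: n = 1291.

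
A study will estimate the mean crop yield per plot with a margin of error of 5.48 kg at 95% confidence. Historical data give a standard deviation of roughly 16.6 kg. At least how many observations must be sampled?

For a mean, the margin of error is E = z·σ/√n, so n = (zσ/E)².
At 95% confidence, z = 1.960.
n = (1.960 × 16.6 / 5.48)² = 35.25
Round up: n = 36.

36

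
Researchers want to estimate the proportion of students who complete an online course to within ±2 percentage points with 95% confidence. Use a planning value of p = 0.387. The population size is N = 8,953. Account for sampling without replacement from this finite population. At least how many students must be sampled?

1817

For a proportion with margin E = 0.02 at 95% confidence, z = 1.960.
n = p̂(1−p̂)(z/E)² = 0.387 × 0.613 × (1.960/0.02)² = 2278.37 — call this n₀.
Finite-population correction with N = 8,953: n = n₀ / (1 + (n₀−1)/N) = 2278.37 / 1.254 = 1816.88
Round up: n = 1817.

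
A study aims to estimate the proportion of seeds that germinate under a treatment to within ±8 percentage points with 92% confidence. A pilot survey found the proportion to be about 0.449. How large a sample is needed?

119

For a proportion with margin E = 0.08 at 92% confidence, z = 1.751.
n = p̂(1−p̂)(z/E)² = 0.449 × 0.551 × (1.751/0.08)² = 118.52
Round up: n = 119.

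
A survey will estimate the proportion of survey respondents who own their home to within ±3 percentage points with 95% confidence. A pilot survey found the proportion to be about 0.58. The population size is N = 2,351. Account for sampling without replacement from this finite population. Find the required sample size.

722

For a proportion with margin E = 0.03 at 95% confidence, z = 1.960.
n = p̂(1−p̂)(z/E)² = 0.58 × 0.42 × (1.960/0.03)² = 1039.79 — call this n₀.
Finite-population correction with N = 2,351: n = n₀ / (1 + (n₀−1)/N) = 1039.79 / 1.442 = 721.07
Round up: n = 722.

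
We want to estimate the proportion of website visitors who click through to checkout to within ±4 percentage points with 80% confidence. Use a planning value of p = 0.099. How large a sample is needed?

For a proportion with margin E = 0.04 at 80% confidence, z = 1.282.
n = p̂(1−p̂)(z/E)² = 0.099 × 0.901 × (1.282/0.04)² = 91.63
Round up: n = 92.

92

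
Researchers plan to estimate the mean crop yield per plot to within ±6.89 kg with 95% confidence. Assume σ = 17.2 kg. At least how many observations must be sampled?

For a mean, the margin of error is E = z·σ/√n, so n = (zσ/E)².
At 95% confidence, z = 1.960.
n = (1.960 × 17.2 / 6.89)² = 23.94
Round up: n = 24.

n = 24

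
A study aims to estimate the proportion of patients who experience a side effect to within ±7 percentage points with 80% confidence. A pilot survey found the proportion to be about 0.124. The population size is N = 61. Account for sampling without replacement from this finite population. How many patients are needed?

24

For a proportion with margin E = 0.07 at 80% confidence, z = 1.282.
n = p̂(1−p̂)(z/E)² = 0.124 × 0.876 × (1.282/0.07)² = 36.43 — call this n₀.
Finite-population correction with N = 61: n = n₀ / (1 + (n₀−1)/N) = 36.43 / 1.581 = 23.04
Round up: n = 24.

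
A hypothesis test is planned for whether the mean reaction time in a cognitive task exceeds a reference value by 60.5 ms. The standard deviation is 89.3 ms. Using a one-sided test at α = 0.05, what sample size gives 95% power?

For a one-sample z-test, n = ((z_α + z_β)·σ/δ)².
z_α = 1.645 (one-sided α = 0.05); z_β = 1.645 (power 95% → β = 0.05).
n = (3.290 × 89.3 / 60.5)² = 23.58
Round up: n = 24.

24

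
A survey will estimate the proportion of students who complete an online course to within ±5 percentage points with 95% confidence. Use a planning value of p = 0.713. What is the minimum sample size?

For a proportion with margin E = 0.05 at 95% confidence, z = 1.960.
n = p̂(1−p̂)(z/E)² = 0.713 × 0.287 × (1.960/0.05)² = 314.44
Round up: n = 315.

315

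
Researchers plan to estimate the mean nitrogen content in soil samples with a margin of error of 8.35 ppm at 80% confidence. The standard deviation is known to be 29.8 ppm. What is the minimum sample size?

For a mean, the margin of error is E = z·σ/√n, so n = (zσ/E)².
At 80% confidence, z = 1.282.
n = (1.282 × 29.8 / 8.35)² = 20.93
Round up: n = 21.

21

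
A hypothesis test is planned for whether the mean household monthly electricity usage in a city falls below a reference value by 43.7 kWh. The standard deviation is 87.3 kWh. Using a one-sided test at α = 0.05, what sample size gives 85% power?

For a one-sample z-test, n = ((z_α + z_β)·σ/δ)².
z_α = 1.645 (one-sided α = 0.05); z_β = 1.036 (power 85% → β = 0.15).
n = (2.681 × 87.3 / 43.7)² = 28.69
Round up: n = 29.

29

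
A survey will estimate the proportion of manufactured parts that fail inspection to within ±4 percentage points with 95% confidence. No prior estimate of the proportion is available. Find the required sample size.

For a proportion with margin E = 0.04 at 95% confidence, z = 1.960.
With no prior estimate, use p = 0.5, which maximizes p(1−p) at 0.25.
n = 0.25 × (z/E)² = 0.25 × (1.960/0.04)² = 600.25
Round up: n = 601.

n = 601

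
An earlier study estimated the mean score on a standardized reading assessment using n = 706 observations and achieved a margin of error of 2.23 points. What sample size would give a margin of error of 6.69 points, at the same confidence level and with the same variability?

Margin of error scales as 1/√n, so n₂ = n₁·(E₁/E₂)².
n₂ = 706 × (2.23/6.69)² = 706 × 0.1111 = 78.44
Round up: n₂ = 79.

79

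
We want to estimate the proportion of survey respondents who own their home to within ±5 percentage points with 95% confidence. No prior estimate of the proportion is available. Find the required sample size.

385

For a proportion with margin E = 0.05 at 95% confidence, z = 1.960.
With no prior estimate, use p = 0.5, which maximizes p(1−p) at 0.25.
n = 0.25 × (z/E)² = 0.25 × (1.960/0.05)² = 384.16
Round up: n = 385.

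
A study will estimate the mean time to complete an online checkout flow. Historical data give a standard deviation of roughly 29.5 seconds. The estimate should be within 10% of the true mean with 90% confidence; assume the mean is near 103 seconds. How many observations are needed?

n = 23

For a mean, the margin of error is E = z·σ/√n, so n = (zσ/E)².
At 90% confidence, z = 1.645.
E = 10% of 103 = 10.3 seconds.
n = (1.645 × 29.5 / 10.3)² = 22.20
Round up: n = 23.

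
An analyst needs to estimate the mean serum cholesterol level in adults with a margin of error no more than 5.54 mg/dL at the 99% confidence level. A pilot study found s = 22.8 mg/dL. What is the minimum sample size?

For a mean, the margin of error is E = z·σ/√n, so n = (zσ/E)².
At 99% confidence, z = 2.576.
n = (2.576 × 22.8 / 5.54)² = 112.39
Round up: n = 113.

113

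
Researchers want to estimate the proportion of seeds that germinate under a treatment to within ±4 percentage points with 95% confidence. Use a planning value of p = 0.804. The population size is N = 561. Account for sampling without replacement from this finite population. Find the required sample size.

n = 227

For a proportion with margin E = 0.04 at 95% confidence, z = 1.960.
n = p̂(1−p̂)(z/E)² = 0.804 × 0.196 × (1.960/0.04)² = 378.36 — call this n₀.
Finite-population correction with N = 561: n = n₀ / (1 + (n₀−1)/N) = 378.36 / 1.673 = 226.16
Round up: n = 227.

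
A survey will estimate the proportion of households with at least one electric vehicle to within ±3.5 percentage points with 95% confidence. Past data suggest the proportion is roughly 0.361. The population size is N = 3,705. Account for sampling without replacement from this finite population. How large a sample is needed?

For a proportion with margin E = 0.035 at 95% confidence, z = 1.960.
n = p̂(1−p̂)(z/E)² = 0.361 × 0.639 × (1.960/0.035)² = 723.41 — call this n₀.
Finite-population correction with N = 3,705: n = n₀ / (1 + (n₀−1)/N) = 723.41 / 1.195 = 605.36
Round up: n = 606.

606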